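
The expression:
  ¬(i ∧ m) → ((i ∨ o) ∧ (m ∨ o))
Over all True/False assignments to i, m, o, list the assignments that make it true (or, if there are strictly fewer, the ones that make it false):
is false only for:
  i=False, m=False, o=False;
  i=False, m=True, o=False;
  i=True, m=False, o=False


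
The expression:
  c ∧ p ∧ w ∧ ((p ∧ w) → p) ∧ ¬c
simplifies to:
False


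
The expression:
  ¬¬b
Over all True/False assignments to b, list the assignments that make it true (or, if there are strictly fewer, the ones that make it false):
is true only for:
  b=True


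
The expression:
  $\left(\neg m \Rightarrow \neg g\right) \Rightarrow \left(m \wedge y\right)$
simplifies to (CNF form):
$\left(g \vee m\right) \wedge \left(y \vee \neg m\right)$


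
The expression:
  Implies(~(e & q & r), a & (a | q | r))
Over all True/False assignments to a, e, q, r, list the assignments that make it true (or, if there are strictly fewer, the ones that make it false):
is false only for:
  a=False, e=False, q=False, r=False;
  a=False, e=False, q=False, r=True;
  a=False, e=False, q=True, r=False;
  a=False, e=False, q=True, r=True;
  a=False, e=True, q=False, r=False;
  a=False, e=True, q=False, r=True;
  a=False, e=True, q=True, r=False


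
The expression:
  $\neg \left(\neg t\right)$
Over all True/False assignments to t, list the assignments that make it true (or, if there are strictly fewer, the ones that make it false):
is true only for:
  t=True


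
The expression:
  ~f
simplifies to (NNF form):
~f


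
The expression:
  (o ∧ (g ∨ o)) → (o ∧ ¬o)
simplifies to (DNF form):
¬o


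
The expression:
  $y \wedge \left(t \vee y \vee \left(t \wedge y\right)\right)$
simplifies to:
$y$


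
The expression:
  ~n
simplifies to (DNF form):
~n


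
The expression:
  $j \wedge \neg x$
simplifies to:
$j \wedge \neg x$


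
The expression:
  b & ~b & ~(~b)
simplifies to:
False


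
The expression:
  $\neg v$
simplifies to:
$\neg v$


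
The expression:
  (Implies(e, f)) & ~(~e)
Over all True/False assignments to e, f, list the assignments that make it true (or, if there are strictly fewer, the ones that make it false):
is true only for:
  e=True, f=True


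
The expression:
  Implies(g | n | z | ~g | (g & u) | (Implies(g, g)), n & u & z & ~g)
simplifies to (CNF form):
n & u & z & ~g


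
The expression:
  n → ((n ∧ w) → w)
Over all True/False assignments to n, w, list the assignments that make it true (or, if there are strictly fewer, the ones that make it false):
is always true.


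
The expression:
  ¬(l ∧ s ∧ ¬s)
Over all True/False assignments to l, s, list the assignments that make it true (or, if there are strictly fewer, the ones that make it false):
is always true.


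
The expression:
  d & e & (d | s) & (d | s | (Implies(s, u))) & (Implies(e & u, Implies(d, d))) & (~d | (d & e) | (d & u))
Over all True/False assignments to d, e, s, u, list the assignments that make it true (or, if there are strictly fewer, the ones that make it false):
is true only for:
  d=True, e=True, s=False, u=False;
  d=True, e=True, s=False, u=True;
  d=True, e=True, s=True, u=False;
  d=True, e=True, s=True, u=True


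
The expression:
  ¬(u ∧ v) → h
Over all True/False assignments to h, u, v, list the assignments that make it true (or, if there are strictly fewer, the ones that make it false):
is false only for:
  h=False, u=False, v=False;
  h=False, u=False, v=True;
  h=False, u=True, v=False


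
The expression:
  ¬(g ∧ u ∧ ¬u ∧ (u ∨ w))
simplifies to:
True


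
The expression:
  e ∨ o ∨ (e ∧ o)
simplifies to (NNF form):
e ∨ o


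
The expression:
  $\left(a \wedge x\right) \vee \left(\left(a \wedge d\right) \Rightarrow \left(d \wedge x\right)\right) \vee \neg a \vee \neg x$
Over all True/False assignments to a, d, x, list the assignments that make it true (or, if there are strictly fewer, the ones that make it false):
is always true.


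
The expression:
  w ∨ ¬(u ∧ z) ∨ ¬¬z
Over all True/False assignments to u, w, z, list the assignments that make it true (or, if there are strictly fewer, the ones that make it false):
is always true.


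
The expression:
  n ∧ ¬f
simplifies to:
n ∧ ¬f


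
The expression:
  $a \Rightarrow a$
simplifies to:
$\text{True}$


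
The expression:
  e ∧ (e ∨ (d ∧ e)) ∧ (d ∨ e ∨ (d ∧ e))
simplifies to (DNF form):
e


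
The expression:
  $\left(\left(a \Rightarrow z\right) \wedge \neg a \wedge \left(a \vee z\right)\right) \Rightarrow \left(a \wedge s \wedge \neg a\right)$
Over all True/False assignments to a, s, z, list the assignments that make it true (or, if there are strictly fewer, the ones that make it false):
is false only for:
  a=False, s=False, z=True;
  a=False, s=True, z=True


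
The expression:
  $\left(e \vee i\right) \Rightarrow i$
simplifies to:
$i \vee \neg e$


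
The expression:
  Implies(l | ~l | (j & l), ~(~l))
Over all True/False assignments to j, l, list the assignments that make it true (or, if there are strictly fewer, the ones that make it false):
is true only for:
  j=False, l=True;
  j=True, l=True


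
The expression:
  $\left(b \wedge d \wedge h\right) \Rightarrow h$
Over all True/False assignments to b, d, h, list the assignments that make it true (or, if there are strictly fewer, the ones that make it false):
is always true.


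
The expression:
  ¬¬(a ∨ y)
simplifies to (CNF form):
a ∨ y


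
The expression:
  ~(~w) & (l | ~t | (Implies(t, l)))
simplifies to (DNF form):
(l & w) | (w & ~t)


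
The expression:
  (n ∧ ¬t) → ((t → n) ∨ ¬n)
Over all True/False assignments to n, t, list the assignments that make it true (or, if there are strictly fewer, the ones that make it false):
is always true.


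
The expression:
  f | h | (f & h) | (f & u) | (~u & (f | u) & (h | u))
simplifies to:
f | h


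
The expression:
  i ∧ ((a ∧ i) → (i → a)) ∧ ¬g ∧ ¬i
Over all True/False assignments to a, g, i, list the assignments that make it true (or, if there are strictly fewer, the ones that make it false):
is never true.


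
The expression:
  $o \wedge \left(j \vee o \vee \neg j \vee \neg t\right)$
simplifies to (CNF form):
$o$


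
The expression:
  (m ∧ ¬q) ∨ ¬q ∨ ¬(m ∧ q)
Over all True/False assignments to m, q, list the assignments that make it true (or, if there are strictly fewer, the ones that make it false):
is false only for:
  m=True, q=True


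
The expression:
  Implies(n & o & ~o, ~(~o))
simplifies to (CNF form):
True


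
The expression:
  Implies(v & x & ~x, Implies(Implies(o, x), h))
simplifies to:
True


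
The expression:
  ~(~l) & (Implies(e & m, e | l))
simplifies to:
l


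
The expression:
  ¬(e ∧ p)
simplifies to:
¬e ∨ ¬p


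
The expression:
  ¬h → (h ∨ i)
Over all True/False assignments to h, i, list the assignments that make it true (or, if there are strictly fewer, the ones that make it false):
is false only for:
  h=False, i=False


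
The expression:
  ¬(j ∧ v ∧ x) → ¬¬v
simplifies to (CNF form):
v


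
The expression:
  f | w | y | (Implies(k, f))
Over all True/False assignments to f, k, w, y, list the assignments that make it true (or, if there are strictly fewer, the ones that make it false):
is false only for:
  f=False, k=True, w=False, y=False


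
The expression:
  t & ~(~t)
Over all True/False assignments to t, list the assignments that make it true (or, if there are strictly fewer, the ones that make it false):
is true only for:
  t=True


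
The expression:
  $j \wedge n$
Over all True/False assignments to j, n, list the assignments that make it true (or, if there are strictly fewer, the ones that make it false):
is true only for:
  j=True, n=True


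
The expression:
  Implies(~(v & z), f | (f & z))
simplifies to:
f | (v & z)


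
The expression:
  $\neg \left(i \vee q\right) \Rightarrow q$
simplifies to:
$i \vee q$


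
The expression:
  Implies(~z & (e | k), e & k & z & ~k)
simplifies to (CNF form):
(z | ~e) & (z | ~k)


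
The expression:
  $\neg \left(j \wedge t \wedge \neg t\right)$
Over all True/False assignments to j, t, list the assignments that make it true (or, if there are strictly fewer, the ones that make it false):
is always true.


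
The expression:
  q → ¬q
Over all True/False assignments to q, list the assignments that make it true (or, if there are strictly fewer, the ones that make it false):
is true only for:
  q=False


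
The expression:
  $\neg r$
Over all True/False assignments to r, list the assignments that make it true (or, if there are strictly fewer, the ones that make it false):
is true only for:
  r=False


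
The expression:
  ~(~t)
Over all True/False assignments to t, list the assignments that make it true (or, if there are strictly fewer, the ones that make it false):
is true only for:
  t=True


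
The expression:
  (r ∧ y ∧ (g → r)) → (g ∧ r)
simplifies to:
g ∨ ¬r ∨ ¬y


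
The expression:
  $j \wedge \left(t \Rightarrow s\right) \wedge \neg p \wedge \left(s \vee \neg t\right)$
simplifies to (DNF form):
$\left(j \wedge s \wedge \neg p\right) \vee \left(j \wedge \neg p \wedge \neg t\right)$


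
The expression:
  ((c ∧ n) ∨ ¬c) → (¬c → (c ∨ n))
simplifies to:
c ∨ n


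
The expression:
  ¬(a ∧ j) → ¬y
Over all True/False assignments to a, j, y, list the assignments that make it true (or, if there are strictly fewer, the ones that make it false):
is false only for:
  a=False, j=False, y=True;
  a=False, j=True, y=True;
  a=True, j=False, y=True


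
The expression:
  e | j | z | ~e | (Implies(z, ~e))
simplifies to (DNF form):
True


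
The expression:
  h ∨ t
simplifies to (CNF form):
h ∨ t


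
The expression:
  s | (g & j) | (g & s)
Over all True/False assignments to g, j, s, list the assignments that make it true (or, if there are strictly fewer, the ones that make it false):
is false only for:
  g=False, j=False, s=False;
  g=False, j=True, s=False;
  g=True, j=False, s=False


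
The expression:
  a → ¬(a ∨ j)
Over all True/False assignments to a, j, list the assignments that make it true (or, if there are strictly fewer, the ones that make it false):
is true only for:
  a=False, j=False;
  a=False, j=True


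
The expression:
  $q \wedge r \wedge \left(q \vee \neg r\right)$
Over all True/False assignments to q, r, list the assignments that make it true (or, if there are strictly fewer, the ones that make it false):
is true only for:
  q=True, r=True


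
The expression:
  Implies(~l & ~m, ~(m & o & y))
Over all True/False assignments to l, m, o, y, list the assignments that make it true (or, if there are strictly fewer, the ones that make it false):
is always true.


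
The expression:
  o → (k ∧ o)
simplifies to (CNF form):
k ∨ ¬o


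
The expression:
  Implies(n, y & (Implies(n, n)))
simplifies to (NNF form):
y | ~n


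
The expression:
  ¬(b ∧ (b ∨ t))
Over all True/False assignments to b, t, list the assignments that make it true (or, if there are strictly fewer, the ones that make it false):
is true only for:
  b=False, t=False;
  b=False, t=True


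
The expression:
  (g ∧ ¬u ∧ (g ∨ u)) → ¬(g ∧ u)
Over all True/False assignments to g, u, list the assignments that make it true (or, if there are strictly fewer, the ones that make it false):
is always true.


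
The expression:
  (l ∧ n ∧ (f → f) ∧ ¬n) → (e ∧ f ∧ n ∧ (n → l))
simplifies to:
True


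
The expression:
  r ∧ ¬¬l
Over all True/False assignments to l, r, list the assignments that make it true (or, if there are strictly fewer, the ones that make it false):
is true only for:
  l=True, r=True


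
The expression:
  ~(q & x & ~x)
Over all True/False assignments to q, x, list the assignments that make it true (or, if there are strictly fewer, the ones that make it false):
is always true.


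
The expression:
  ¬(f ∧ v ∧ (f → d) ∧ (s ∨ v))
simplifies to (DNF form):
¬d ∨ ¬f ∨ ¬v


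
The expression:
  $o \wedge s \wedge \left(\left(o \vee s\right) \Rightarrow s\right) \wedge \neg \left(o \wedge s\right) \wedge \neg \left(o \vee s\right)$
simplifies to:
$\text{False}$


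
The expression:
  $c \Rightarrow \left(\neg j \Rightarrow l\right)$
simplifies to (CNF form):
$j \vee l \vee \neg c$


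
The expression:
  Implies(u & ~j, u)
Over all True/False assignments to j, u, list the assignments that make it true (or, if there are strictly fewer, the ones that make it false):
is always true.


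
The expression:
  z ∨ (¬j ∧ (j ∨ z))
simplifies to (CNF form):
z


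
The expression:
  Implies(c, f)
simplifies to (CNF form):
f | ~c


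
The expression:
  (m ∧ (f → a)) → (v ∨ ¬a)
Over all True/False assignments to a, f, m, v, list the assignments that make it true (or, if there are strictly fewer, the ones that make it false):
is false only for:
  a=True, f=False, m=True, v=False;
  a=True, f=True, m=True, v=False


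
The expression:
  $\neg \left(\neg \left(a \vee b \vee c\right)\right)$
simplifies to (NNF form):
$a \vee b \vee c$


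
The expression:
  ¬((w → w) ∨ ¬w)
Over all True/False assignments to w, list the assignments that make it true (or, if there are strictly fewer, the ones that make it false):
is never true.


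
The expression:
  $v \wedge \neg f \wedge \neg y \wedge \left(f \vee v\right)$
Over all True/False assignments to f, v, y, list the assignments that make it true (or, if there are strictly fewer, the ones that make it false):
is true only for:
  f=False, v=True, y=False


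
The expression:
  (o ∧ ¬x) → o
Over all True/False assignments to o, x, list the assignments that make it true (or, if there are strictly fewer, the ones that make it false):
is always true.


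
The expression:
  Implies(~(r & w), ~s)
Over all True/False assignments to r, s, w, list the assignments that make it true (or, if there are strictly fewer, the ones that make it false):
is false only for:
  r=False, s=True, w=False;
  r=False, s=True, w=True;
  r=True, s=True, w=False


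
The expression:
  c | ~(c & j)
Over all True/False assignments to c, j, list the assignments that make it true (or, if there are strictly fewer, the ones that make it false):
is always true.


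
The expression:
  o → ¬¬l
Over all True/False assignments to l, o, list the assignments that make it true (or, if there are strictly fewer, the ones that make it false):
is false only for:
  l=False, o=True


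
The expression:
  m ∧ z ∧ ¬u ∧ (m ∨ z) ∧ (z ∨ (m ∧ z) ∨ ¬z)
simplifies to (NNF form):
m ∧ z ∧ ¬u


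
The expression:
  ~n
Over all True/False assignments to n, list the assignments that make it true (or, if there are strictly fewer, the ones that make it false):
is true only for:
  n=False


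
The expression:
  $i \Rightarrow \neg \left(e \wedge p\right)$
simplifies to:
$\neg e \vee \neg i \vee \neg p$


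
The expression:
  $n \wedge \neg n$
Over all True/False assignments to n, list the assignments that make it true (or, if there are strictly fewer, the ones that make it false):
is never true.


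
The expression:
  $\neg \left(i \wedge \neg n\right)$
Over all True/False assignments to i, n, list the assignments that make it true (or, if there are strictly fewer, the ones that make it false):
is false only for:
  i=True, n=False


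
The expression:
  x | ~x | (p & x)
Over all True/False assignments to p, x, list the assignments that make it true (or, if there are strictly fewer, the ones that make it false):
is always true.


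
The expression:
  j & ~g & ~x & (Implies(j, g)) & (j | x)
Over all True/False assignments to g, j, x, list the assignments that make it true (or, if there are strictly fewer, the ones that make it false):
is never true.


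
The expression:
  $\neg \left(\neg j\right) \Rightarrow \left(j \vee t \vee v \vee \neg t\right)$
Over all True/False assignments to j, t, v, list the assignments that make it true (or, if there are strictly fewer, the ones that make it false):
is always true.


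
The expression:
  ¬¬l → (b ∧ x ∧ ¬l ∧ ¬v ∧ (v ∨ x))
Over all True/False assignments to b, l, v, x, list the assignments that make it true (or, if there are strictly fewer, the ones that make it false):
is true only for:
  b=False, l=False, v=False, x=False;
  b=False, l=False, v=False, x=True;
  b=False, l=False, v=True, x=False;
  b=False, l=False, v=True, x=True;
  b=True, l=False, v=False, x=False;
  b=True, l=False, v=False, x=True;
  b=True, l=False, v=True, x=False;
  b=True, l=False, v=True, x=True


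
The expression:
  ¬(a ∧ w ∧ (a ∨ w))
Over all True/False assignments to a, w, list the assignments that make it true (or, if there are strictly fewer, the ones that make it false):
is false only for:
  a=True, w=True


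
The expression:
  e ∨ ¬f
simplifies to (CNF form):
e ∨ ¬f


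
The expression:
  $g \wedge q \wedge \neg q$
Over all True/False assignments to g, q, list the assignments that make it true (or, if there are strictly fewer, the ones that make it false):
is never true.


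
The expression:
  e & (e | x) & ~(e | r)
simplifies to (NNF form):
False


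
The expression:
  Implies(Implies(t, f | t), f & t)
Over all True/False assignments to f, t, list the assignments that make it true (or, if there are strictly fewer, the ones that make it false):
is true only for:
  f=True, t=True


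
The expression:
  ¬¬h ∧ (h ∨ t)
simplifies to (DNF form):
h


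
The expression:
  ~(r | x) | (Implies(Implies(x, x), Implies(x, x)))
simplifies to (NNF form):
True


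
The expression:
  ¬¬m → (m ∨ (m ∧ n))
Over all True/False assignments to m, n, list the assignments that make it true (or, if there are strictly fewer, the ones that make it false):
is always true.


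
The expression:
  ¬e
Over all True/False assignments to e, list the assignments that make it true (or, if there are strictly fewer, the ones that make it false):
is true only for:
  e=False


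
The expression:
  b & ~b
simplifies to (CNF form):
False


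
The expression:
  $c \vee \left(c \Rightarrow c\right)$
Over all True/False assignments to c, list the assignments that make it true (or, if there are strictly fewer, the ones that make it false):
is always true.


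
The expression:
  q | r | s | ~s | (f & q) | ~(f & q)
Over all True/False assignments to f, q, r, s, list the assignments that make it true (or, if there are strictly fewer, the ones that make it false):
is always true.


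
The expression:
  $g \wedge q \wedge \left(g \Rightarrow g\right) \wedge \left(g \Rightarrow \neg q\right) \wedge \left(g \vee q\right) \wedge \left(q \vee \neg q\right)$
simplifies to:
$\text{False}$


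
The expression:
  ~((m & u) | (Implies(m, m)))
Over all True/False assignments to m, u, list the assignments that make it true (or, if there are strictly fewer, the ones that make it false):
is never true.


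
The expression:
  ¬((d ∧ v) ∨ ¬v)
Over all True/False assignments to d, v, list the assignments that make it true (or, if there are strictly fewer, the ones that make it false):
is true only for:
  d=False, v=True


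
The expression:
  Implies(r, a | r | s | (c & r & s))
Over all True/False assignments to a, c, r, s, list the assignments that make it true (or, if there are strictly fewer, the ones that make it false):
is always true.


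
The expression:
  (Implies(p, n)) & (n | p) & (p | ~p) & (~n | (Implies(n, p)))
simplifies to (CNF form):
n & p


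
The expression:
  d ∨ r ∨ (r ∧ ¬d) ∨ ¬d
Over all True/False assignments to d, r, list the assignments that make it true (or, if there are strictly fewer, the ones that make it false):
is always true.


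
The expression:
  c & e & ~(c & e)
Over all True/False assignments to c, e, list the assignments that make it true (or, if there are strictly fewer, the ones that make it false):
is never true.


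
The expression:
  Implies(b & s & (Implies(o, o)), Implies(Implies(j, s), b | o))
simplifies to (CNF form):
True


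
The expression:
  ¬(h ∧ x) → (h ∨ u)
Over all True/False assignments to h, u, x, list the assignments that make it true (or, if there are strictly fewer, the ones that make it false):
is false only for:
  h=False, u=False, x=False;
  h=False, u=False, x=True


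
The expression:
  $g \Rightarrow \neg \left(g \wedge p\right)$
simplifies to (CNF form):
$\neg g \vee \neg p$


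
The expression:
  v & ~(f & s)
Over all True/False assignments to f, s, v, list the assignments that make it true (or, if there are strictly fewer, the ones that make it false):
is true only for:
  f=False, s=False, v=True;
  f=False, s=True, v=True;
  f=True, s=False, v=True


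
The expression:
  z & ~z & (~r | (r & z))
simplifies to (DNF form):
False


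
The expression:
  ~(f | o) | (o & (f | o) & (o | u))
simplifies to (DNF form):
o | ~f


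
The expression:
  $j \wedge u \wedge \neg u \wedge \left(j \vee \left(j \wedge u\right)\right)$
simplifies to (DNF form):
$\text{False}$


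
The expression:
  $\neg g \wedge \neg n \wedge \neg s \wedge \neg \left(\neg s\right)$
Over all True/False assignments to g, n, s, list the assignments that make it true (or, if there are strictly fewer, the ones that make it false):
is never true.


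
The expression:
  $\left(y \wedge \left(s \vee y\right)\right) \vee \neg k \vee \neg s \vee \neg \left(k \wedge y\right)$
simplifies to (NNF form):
$\text{True}$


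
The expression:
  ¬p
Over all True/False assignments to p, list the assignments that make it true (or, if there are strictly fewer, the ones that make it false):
is true only for:
  p=False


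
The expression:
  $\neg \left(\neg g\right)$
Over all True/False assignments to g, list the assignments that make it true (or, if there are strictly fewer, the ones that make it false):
is true only for:
  g=True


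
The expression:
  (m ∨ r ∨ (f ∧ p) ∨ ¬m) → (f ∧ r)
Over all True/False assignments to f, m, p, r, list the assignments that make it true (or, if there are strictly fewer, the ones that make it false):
is true only for:
  f=True, m=False, p=False, r=True;
  f=True, m=False, p=True, r=True;
  f=True, m=True, p=False, r=True;
  f=True, m=True, p=True, r=True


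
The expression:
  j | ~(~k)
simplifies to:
j | k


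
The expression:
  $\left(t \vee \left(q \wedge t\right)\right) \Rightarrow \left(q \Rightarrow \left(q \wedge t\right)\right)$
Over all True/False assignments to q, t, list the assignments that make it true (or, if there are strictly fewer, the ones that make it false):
is always true.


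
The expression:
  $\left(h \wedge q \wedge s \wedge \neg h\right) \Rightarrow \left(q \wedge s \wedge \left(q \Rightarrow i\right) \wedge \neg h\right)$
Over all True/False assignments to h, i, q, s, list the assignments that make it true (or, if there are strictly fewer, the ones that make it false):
is always true.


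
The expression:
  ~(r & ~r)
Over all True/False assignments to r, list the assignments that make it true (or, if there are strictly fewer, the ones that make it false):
is always true.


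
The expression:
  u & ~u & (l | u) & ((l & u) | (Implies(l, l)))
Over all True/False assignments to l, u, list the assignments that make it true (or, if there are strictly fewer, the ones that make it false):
is never true.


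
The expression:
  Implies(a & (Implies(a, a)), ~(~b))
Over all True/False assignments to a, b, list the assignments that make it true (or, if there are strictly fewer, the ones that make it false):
is false only for:
  a=True, b=False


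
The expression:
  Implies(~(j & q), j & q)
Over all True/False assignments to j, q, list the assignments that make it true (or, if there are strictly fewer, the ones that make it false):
is true only for:
  j=True, q=True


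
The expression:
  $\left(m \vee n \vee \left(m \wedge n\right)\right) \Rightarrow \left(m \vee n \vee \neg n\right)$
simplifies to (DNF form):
$\text{True}$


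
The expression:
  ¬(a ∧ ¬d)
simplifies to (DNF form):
d ∨ ¬a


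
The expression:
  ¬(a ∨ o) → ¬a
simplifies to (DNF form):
True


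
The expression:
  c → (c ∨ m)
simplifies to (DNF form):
True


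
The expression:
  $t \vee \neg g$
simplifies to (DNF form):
$t \vee \neg g$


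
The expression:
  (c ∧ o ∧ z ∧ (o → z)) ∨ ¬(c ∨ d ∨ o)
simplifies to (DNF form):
(c ∧ o ∧ z) ∨ (¬c ∧ ¬d ∧ ¬o)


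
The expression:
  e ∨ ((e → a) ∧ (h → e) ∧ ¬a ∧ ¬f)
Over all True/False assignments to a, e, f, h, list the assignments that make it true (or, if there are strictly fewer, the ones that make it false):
is false only for:
  a=False, e=False, f=False, h=True;
  a=False, e=False, f=True, h=False;
  a=False, e=False, f=True, h=True;
  a=True, e=False, f=False, h=False;
  a=True, e=False, f=False, h=True;
  a=True, e=False, f=True, h=False;
  a=True, e=False, f=True, h=True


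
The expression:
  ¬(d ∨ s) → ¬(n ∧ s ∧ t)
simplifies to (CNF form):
True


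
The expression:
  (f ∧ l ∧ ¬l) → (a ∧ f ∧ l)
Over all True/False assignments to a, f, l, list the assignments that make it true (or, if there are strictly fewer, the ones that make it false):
is always true.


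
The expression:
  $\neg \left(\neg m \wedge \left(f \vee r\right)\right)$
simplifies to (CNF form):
$\left(m \vee \neg f\right) \wedge \left(m \vee \neg r\right)$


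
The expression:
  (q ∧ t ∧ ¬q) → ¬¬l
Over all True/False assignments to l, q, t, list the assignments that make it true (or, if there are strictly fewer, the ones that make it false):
is always true.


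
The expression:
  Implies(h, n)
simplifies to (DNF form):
n | ~h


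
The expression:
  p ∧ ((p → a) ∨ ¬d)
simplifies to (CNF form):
p ∧ (a ∨ ¬d)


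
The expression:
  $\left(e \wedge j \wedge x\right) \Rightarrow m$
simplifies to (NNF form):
$m \vee \neg e \vee \neg j \vee \neg x$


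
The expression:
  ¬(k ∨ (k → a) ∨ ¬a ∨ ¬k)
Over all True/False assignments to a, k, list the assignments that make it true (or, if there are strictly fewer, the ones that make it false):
is never true.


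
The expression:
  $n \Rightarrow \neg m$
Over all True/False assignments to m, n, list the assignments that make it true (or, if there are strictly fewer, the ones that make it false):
is false only for:
  m=True, n=True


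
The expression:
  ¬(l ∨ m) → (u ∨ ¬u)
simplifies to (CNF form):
True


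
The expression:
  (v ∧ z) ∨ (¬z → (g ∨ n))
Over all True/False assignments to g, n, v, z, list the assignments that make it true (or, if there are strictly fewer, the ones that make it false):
is false only for:
  g=False, n=False, v=False, z=False;
  g=False, n=False, v=True, z=False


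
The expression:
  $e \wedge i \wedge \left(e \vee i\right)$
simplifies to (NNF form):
$e \wedge i$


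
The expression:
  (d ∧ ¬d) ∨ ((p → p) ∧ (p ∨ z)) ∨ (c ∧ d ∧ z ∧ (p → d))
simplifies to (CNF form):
p ∨ z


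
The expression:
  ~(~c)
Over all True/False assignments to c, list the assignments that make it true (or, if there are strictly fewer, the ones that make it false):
is true only for:
  c=True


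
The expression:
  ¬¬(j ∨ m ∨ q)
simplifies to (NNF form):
j ∨ m ∨ q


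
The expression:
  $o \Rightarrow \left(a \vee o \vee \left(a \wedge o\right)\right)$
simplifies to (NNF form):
$\text{True}$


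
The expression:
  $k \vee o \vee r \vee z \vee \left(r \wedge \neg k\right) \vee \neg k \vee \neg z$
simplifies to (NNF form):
$\text{True}$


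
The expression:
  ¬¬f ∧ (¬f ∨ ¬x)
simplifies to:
f ∧ ¬x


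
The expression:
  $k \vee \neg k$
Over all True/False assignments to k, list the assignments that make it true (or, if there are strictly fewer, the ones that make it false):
is always true.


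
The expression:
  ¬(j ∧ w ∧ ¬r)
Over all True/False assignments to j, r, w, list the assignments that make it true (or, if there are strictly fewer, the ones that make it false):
is false only for:
  j=True, r=False, w=True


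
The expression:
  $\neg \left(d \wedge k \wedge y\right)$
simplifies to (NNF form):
$\neg d \vee \neg k \vee \neg y$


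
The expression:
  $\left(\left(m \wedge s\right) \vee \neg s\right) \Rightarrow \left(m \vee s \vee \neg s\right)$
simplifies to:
$\text{True}$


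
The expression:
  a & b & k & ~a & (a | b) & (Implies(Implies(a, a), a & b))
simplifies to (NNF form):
False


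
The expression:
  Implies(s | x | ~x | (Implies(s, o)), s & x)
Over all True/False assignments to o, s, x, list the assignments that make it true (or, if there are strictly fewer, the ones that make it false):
is true only for:
  o=False, s=True, x=True;
  o=True, s=True, x=True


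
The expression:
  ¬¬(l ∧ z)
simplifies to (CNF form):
l ∧ z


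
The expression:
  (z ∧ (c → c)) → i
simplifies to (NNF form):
i ∨ ¬z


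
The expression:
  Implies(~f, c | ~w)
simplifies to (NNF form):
c | f | ~w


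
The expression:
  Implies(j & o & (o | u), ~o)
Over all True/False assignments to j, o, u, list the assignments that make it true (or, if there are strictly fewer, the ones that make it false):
is false only for:
  j=True, o=True, u=False;
  j=True, o=True, u=True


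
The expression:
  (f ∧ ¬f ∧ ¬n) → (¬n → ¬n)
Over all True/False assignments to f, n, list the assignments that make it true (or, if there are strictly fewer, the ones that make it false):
is always true.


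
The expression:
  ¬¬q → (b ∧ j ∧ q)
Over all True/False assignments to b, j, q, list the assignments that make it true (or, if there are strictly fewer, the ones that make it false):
is false only for:
  b=False, j=False, q=True;
  b=False, j=True, q=True;
  b=True, j=False, q=True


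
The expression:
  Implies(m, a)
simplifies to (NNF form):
a | ~m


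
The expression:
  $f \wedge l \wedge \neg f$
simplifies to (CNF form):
$\text{False}$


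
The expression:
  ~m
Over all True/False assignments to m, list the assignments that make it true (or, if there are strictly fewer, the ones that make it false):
is true only for:
  m=False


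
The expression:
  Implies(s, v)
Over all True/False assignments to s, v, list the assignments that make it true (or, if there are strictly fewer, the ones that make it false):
is false only for:
  s=True, v=False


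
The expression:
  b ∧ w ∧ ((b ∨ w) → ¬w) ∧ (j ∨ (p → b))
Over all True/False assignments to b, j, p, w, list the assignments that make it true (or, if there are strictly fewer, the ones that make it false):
is never true.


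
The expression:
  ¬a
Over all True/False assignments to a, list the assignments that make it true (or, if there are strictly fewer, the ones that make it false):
is true only for:
  a=False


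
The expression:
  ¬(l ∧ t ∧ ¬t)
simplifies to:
True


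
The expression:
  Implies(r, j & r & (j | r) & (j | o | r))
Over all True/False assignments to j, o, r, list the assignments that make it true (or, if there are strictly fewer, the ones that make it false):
is false only for:
  j=False, o=False, r=True;
  j=False, o=True, r=True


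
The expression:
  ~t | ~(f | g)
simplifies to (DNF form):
~t | (~f & ~g)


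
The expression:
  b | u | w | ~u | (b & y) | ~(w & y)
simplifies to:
True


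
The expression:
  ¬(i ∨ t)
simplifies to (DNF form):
¬i ∧ ¬t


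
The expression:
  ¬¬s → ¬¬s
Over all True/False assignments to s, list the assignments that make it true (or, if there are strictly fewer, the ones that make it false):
is always true.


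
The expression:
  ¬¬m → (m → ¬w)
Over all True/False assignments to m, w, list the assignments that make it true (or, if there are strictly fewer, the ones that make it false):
is false only for:
  m=True, w=True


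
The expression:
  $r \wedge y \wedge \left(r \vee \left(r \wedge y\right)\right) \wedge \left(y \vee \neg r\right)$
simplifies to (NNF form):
$r \wedge y$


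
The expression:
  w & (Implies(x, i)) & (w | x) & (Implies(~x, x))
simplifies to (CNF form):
i & w & x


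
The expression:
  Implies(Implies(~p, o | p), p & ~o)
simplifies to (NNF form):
~o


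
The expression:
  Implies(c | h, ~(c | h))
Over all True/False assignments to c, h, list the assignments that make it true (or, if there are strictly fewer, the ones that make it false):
is true only for:
  c=False, h=False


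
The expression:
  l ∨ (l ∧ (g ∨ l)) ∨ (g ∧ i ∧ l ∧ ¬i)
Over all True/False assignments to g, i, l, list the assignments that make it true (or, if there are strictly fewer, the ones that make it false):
is true only for:
  g=False, i=False, l=True;
  g=False, i=True, l=True;
  g=True, i=False, l=True;
  g=True, i=True, l=True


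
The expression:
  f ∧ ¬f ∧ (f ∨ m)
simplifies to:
False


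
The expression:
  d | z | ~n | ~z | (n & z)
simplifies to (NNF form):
True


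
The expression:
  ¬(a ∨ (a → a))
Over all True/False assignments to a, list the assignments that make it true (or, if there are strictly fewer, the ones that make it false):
is never true.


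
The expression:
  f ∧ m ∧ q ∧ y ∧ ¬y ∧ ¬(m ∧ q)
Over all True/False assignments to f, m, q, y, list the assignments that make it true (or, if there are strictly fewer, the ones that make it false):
is never true.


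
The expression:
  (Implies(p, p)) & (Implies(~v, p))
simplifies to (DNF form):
p | v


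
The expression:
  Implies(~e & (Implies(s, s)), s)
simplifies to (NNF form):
e | s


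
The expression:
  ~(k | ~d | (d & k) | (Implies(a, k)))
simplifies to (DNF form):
a & d & ~k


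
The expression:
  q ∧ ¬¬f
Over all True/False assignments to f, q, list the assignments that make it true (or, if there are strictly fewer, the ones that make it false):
is true only for:
  f=True, q=True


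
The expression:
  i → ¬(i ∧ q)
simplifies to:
¬i ∨ ¬q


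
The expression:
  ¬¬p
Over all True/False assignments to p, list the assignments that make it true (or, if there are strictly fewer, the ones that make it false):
is true only for:
  p=True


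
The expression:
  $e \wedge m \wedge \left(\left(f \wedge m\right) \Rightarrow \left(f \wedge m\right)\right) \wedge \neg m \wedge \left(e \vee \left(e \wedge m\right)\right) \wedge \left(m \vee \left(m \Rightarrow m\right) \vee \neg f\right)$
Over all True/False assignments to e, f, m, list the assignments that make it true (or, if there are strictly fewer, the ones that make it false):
is never true.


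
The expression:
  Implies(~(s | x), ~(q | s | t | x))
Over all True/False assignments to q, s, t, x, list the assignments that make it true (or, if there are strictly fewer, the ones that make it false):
is false only for:
  q=False, s=False, t=True, x=False;
  q=True, s=False, t=False, x=False;
  q=True, s=False, t=True, x=False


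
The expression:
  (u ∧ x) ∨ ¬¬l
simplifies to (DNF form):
l ∨ (u ∧ x)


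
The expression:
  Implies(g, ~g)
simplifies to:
~g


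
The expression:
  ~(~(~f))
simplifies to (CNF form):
~f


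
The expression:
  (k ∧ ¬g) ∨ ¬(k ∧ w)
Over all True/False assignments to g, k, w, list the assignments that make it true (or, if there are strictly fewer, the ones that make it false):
is false only for:
  g=True, k=True, w=True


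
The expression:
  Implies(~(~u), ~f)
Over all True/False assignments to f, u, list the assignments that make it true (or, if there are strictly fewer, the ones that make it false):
is false only for:
  f=True, u=True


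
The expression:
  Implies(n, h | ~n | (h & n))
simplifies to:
h | ~n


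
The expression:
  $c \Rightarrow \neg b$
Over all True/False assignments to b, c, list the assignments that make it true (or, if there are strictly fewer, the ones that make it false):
is false only for:
  b=True, c=True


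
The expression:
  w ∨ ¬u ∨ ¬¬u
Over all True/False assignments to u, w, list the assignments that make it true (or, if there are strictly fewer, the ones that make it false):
is always true.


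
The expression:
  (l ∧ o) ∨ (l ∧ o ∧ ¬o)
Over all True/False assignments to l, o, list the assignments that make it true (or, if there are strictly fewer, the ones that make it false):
is true only for:
  l=True, o=True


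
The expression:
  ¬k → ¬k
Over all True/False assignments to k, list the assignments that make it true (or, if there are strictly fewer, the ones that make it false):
is always true.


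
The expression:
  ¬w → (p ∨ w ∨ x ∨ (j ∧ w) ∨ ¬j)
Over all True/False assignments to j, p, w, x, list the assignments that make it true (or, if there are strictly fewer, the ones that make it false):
is false only for:
  j=True, p=False, w=False, x=False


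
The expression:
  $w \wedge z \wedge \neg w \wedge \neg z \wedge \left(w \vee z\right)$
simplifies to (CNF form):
$\text{False}$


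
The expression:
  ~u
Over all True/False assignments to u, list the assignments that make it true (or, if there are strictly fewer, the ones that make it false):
is true only for:
  u=False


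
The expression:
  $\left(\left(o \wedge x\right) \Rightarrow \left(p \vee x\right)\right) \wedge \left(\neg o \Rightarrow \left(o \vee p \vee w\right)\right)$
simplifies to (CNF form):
$o \vee p \vee w$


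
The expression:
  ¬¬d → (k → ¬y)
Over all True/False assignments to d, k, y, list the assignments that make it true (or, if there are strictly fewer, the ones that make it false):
is false only for:
  d=True, k=True, y=True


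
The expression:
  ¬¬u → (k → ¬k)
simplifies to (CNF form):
¬k ∨ ¬u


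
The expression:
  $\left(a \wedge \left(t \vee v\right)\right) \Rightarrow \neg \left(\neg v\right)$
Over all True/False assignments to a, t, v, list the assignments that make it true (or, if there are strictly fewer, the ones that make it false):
is false only for:
  a=True, t=True, v=False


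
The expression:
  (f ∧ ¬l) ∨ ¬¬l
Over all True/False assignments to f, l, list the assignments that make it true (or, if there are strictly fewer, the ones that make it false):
is false only for:
  f=False, l=False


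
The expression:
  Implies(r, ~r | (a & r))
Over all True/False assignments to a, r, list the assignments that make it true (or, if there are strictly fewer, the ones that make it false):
is false only for:
  a=False, r=True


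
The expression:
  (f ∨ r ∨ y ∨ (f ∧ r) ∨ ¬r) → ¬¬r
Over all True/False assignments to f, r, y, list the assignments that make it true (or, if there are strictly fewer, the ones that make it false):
is true only for:
  f=False, r=True, y=False;
  f=False, r=True, y=True;
  f=True, r=True, y=False;
  f=True, r=True, y=True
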